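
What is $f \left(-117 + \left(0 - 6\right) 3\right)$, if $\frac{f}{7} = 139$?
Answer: $-131355$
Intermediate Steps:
$f = 973$ ($f = 7 \cdot 139 = 973$)
$f \left(-117 + \left(0 - 6\right) 3\right) = 973 \left(-117 + \left(0 - 6\right) 3\right) = 973 \left(-117 - 18\right) = 973 \left(-135\right) = -131355$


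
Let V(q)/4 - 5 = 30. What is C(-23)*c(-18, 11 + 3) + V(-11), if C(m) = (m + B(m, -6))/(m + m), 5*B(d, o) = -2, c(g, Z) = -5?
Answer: 6323/46 ≈ 137.46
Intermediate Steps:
V(q) = 140 (V(q) = 20 + 4*30 = 20 + 120 = 140)
B(d, o) = -⅖ (B(d, o) = (⅕)*(-2) = -⅖)
C(m) = (-⅖ + m)/(2*m) (C(m) = (m - ⅖)/(m + m) = (-⅖ + m)/((2*m)) = (-⅖ + m)*(1/(2*m)) = (-⅖ + m)/(2*m))
C(-23)*c(-18, 11 + 3) + V(-11) = ((⅒)*(-2 + 5*(-23))/(-23))*(-5) + 140 = ((⅒)*(-1/23)*(-2 - 115))*(-5) + 140 = ((⅒)*(-1/23)*(-117))*(-5) + 140 = (117/230)*(-5) + 140 = -117/46 + 140 = 6323/46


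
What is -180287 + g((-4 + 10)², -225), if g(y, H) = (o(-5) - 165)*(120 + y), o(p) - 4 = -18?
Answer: -208211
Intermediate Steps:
o(p) = -14 (o(p) = 4 - 18 = -14)
g(y, H) = -21480 - 179*y (g(y, H) = (-14 - 165)*(120 + y) = -179*(120 + y) = -21480 - 179*y)
-180287 + g((-4 + 10)², -225) = -180287 + (-21480 - 179*(-4 + 10)²) = -180287 + (-21480 - 179*6²) = -180287 + (-21480 - 179*36) = -180287 + (-21480 - 6444) = -180287 - 27924 = -208211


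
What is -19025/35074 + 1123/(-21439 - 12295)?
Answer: -170294363/295796579 ≈ -0.57571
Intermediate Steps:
-19025/35074 + 1123/(-21439 - 12295) = -19025*1/35074 + 1123/(-33734) = -19025/35074 + 1123*(-1/33734) = -19025/35074 - 1123/33734 = -170294363/295796579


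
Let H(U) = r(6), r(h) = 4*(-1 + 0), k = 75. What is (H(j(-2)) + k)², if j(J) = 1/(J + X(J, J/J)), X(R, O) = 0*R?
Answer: 5041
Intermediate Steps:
X(R, O) = 0
j(J) = 1/J (j(J) = 1/(J + 0) = 1/J)
r(h) = -4 (r(h) = 4*(-1) = -4)
H(U) = -4
(H(j(-2)) + k)² = (-4 + 75)² = 71² = 5041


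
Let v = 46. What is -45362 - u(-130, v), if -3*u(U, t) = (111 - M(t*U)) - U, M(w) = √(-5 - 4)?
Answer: -135845/3 - I ≈ -45282.0 - 1.0*I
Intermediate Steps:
M(w) = 3*I (M(w) = √(-9) = 3*I)
u(U, t) = -37 + I + U/3 (u(U, t) = -((111 - 3*I) - U)/3 = -(111 - U - 3*I)/3 = -37 + I + U/3)
-45362 - u(-130, v) = -45362 - (-37 + I + (⅓)*(-130)) = -45362 - (-37 + I - 130/3) = -45362 - (-241/3 + I) = -45362 + (241/3 - I) = -135845/3 - I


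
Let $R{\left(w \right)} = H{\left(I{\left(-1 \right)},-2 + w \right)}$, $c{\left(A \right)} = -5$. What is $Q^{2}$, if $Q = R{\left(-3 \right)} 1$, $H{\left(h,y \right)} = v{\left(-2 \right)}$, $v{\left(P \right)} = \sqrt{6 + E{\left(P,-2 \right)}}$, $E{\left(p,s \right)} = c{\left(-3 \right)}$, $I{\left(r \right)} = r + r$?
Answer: $1$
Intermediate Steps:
$I{\left(r \right)} = 2 r$
$E{\left(p,s \right)} = -5$
$v{\left(P \right)} = 1$ ($v{\left(P \right)} = \sqrt{6 - 5} = \sqrt{1} = 1$)
$H{\left(h,y \right)} = 1$
$R{\left(w \right)} = 1$
$Q = 1$ ($Q = 1 \cdot 1 = 1$)
$Q^{2} = 1^{2} = 1$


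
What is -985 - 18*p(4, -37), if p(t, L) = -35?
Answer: -355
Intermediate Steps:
-985 - 18*p(4, -37) = -985 - 18*(-35) = -985 + 630 = -355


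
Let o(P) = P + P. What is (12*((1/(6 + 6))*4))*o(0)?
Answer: 0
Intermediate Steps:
o(P) = 2*P
(12*((1/(6 + 6))*4))*o(0) = (12*((1/(6 + 6))*4))*(2*0) = (12*((1/12)*4))*0 = (12*(⅓))*0 = 4*0 = 0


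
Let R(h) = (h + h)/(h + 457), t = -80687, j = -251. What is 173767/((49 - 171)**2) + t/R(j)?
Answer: 123740982241/3735884 ≈ 33122.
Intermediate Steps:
R(h) = 2*h/(457 + h) (R(h) = (2*h)/(457 + h) = 2*h/(457 + h))
173767/((49 - 171)**2) + t/R(j) = 173767/((49 - 171)**2) - 80687/(2*(-251)/(457 - 251)) = 173767/((-122)**2) - 80687/(2*(-251)/206) = 173767/14884 - 80687/(2*(-251)*(1/206)) = 173767*(1/14884) - 80687/(-251/103) = 173767/14884 - 80687*(-103/251) = 173767/14884 + 8310761/251 = 123740982241/3735884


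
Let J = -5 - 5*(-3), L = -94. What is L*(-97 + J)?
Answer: 8178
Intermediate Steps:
J = 10 (J = -5 + 15 = 10)
L*(-97 + J) = -94*(-97 + 10) = -94*(-87) = 8178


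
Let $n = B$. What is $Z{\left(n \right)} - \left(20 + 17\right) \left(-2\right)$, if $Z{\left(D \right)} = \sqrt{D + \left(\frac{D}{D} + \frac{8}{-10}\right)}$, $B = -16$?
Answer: $74 + \frac{i \sqrt{395}}{5} \approx 74.0 + 3.9749 i$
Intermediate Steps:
$n = -16$
$Z{\left(D \right)} = \sqrt{\frac{1}{5} + D}$ ($Z{\left(D \right)} = \sqrt{D + \left(1 + 8 \left(- \frac{1}{10}\right)\right)} = \sqrt{D + \left(1 - \frac{4}{5}\right)} = \sqrt{D + \frac{1}{5}} = \sqrt{\frac{1}{5} + D}$)
$Z{\left(n \right)} - \left(20 + 17\right) \left(-2\right) = \frac{\sqrt{5 + 25 \left(-16\right)}}{5} - \left(20 + 17\right) \left(-2\right) = \frac{\sqrt{5 - 400}}{5} - 37 \left(-2\right) = \frac{\sqrt{-395}}{5} - -74 = \frac{i \sqrt{395}}{5} + 74 = 74 + \frac{i \sqrt{395}}{5}$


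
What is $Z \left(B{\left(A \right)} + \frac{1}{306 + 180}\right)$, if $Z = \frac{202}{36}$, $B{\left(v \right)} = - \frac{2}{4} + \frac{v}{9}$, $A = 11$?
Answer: $\frac{8888}{2187} \approx 4.064$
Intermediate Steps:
$B{\left(v \right)} = - \frac{1}{2} + \frac{v}{9}$ ($B{\left(v \right)} = \left(-2\right) \frac{1}{4} + v \frac{1}{9} = - \frac{1}{2} + \frac{v}{9}$)
$Z = \frac{101}{18}$ ($Z = 202 \cdot \frac{1}{36} = \frac{101}{18} \approx 5.6111$)
$Z \left(B{\left(A \right)} + \frac{1}{306 + 180}\right) = \frac{101 \left(\left(- \frac{1}{2} + \frac{1}{9} \cdot 11\right) + \frac{1}{306 + 180}\right)}{18} = \frac{101 \left(\left(- \frac{1}{2} + \frac{11}{9}\right) + \frac{1}{486}\right)}{18} = \frac{101 \left(\frac{13}{18} + \frac{1}{486}\right)}{18} = \frac{101}{18} \cdot \frac{176}{243} = \frac{8888}{2187}$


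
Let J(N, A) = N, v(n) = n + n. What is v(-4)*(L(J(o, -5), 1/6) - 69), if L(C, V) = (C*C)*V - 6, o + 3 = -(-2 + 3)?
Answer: 1736/3 ≈ 578.67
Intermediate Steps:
v(n) = 2*n
o = -4 (o = -3 - (-2 + 3) = -3 - 1*1 = -3 - 1 = -4)
L(C, V) = -6 + V*C**2 (L(C, V) = C**2*V - 6 = V*C**2 - 6 = -6 + V*C**2)
v(-4)*(L(J(o, -5), 1/6) - 69) = (2*(-4))*((-6 + (-4)**2/6) - 69) = -8*((-6 + (1/6)*16) - 69) = -8*((-6 + 8/3) - 69) = -8*(-10/3 - 69) = -8*(-217/3) = 1736/3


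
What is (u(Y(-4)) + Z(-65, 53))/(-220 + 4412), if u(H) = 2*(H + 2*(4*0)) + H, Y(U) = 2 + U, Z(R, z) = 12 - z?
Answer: -47/4192 ≈ -0.011212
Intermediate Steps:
u(H) = 3*H (u(H) = 2*(H + 2*0) + H = 2*(H + 0) + H = 2*H + H = 3*H)
(u(Y(-4)) + Z(-65, 53))/(-220 + 4412) = (3*(2 - 4) + (12 - 1*53))/(-220 + 4412) = (3*(-2) + (12 - 53))/4192 = (-6 - 41)*(1/4192) = -47*1/4192 = -47/4192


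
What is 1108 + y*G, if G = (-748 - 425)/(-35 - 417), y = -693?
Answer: -312073/452 ≈ -690.43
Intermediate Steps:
G = 1173/452 (G = -1173/(-452) = -1173*(-1/452) = 1173/452 ≈ 2.5951)
1108 + y*G = 1108 - 693*1173/452 = 1108 - 812889/452 = -312073/452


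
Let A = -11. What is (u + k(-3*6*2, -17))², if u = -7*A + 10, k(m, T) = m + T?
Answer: 1156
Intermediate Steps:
k(m, T) = T + m
u = 87 (u = -7*(-11) + 10 = 77 + 10 = 87)
(u + k(-3*6*2, -17))² = (87 + (-17 - 3*6*2))² = (87 + (-17 - 18*2))² = (87 + (-17 - 36))² = (87 - 53)² = 34² = 1156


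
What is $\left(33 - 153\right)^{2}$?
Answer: $14400$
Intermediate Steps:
$\left(33 - 153\right)^{2} = \left(-120\right)^{2} = 14400$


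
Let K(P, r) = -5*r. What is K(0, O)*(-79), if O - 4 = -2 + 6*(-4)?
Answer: -8690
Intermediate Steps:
O = -22 (O = 4 + (-2 + 6*(-4)) = 4 + (-2 - 24) = 4 - 26 = -22)
K(0, O)*(-79) = -5*(-22)*(-79) = 110*(-79) = -8690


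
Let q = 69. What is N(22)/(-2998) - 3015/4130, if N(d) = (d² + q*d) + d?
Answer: -1739809/1238174 ≈ -1.4051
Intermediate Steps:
N(d) = d² + 70*d (N(d) = (d² + 69*d) + d = d² + 70*d)
N(22)/(-2998) - 3015/4130 = (22*(70 + 22))/(-2998) - 3015/4130 = (22*92)*(-1/2998) - 3015*1/4130 = 2024*(-1/2998) - 603/826 = -1012/1499 - 603/826 = -1739809/1238174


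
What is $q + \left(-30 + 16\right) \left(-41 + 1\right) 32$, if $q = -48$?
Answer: $17872$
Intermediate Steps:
$q + \left(-30 + 16\right) \left(-41 + 1\right) 32 = -48 + \left(-30 + 16\right) \left(-41 + 1\right) 32 = -48 + \left(-14\right) \left(-40\right) 32 = -48 + 560 \cdot 32 = -48 + 17920 = 17872$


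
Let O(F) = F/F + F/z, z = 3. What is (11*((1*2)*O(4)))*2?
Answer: 308/3 ≈ 102.67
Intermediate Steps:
O(F) = 1 + F/3 (O(F) = F/F + F/3 = 1 + F*(⅓) = 1 + F/3)
(11*((1*2)*O(4)))*2 = (11*((1*2)*(1 + (⅓)*4)))*2 = (11*(2*(1 + 4/3)))*2 = (11*(2*(7/3)))*2 = (11*(14/3))*2 = (154/3)*2 = 308/3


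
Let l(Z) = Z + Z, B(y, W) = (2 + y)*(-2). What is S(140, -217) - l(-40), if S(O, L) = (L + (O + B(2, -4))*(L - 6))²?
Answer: 879300489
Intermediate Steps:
B(y, W) = -4 - 2*y
S(O, L) = (L + (-8 + O)*(-6 + L))² (S(O, L) = (L + (O + (-4 - 2*2))*(L - 6))² = (L + (O + (-4 - 4))*(-6 + L))² = (L + (O - 8)*(-6 + L))² = (L + (-8 + O)*(-6 + L))²)
l(Z) = 2*Z
S(140, -217) - l(-40) = (48 - 7*(-217) - 6*140 - 217*140)² - 2*(-40) = (48 + 1519 - 840 - 30380)² - 1*(-80) = (-29653)² + 80 = 879300409 + 80 = 879300489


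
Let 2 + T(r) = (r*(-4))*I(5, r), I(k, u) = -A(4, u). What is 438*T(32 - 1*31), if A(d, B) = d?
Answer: 6132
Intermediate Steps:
I(k, u) = -4 (I(k, u) = -1*4 = -4)
T(r) = -2 + 16*r (T(r) = -2 + (r*(-4))*(-4) = -2 - 4*r*(-4) = -2 + 16*r)
438*T(32 - 1*31) = 438*(-2 + 16*(32 - 1*31)) = 438*(-2 + 16*(32 - 31)) = 438*(-2 + 16*1) = 438*(-2 + 16) = 438*14 = 6132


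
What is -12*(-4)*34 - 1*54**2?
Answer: -1284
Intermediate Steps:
-12*(-4)*34 - 1*54**2 = 48*34 - 1*2916 = 1632 - 2916 = -1284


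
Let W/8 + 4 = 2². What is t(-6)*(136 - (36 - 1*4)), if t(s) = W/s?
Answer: 0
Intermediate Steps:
W = 0 (W = -32 + 8*2² = -32 + 8*4 = -32 + 32 = 0)
t(s) = 0 (t(s) = 0/s = 0)
t(-6)*(136 - (36 - 1*4)) = 0*(136 - (36 - 1*4)) = 0*(136 - (36 - 4)) = 0*(136 - 1*32) = 0*(136 - 32) = 0*104 = 0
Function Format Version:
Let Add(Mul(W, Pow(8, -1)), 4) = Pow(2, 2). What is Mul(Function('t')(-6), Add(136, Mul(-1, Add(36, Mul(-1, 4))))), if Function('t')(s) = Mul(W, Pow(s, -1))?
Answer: 0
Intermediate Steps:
W = 0 (W = Add(-32, Mul(8, Pow(2, 2))) = Add(-32, Mul(8, 4)) = Add(-32, 32) = 0)
Function('t')(s) = 0 (Function('t')(s) = Mul(0, Pow(s, -1)) = 0)
Mul(Function('t')(-6), Add(136, Mul(-1, Add(36, Mul(-1, 4))))) = Mul(0, Add(136, Mul(-1, Add(36, Mul(-1, 4))))) = Mul(0, Add(136, Mul(-1, Add(36, -4)))) = Mul(0, Add(136, Mul(-1, 32))) = Mul(0, Add(136, -32)) = Mul(0, 104) = 0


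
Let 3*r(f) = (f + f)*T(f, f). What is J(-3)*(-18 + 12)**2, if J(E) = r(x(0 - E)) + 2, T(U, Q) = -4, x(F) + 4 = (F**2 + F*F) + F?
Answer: -1560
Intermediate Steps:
x(F) = -4 + F + 2*F**2 (x(F) = -4 + ((F**2 + F*F) + F) = -4 + ((F**2 + F**2) + F) = -4 + (2*F**2 + F) = -4 + (F + 2*F**2) = -4 + F + 2*F**2)
r(f) = -8*f/3 (r(f) = ((f + f)*(-4))/3 = ((2*f)*(-4))/3 = (-8*f)/3 = -8*f/3)
J(E) = 38/3 - 16*E**2/3 + 8*E/3 (J(E) = -8*(-4 + (0 - E) + 2*(0 - E)**2)/3 + 2 = -8*(-4 - E + 2*(-E)**2)/3 + 2 = -8*(-4 - E + 2*E**2)/3 + 2 = (32/3 - 16*E**2/3 + 8*E/3) + 2 = 38/3 - 16*E**2/3 + 8*E/3)
J(-3)*(-18 + 12)**2 = (38/3 - 16/3*(-3)**2 + (8/3)*(-3))*(-18 + 12)**2 = (38/3 - 16/3*9 - 8)*(-6)**2 = (38/3 - 48 - 8)*36 = -130/3*36 = -1560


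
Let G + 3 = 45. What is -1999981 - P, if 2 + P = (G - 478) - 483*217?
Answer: -1894732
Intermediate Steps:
G = 42 (G = -3 + 45 = 42)
P = -105249 (P = -2 + ((42 - 478) - 483*217) = -2 + (-436 - 104811) = -2 - 105247 = -105249)
-1999981 - P = -1999981 - 1*(-105249) = -1999981 + 105249 = -1894732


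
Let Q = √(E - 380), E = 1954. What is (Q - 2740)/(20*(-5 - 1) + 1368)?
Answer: -685/312 + √1574/1248 ≈ -2.1637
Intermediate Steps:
Q = √1574 (Q = √(1954 - 380) = √1574 ≈ 39.674)
(Q - 2740)/(20*(-5 - 1) + 1368) = (√1574 - 2740)/(20*(-5 - 1) + 1368) = (-2740 + √1574)/(20*(-6) + 1368) = (-2740 + √1574)/(-120 + 1368) = (-2740 + √1574)/1248 = (-2740 + √1574)*(1/1248) = -685/312 + √1574/1248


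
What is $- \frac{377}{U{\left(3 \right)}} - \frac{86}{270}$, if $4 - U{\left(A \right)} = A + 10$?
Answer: $\frac{5612}{135} \approx 41.57$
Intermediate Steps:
$U{\left(A \right)} = -6 - A$ ($U{\left(A \right)} = 4 - \left(A + 10\right) = 4 - \left(10 + A\right) = -6 - A$)
$- \frac{377}{U{\left(3 \right)}} - \frac{86}{270} = - \frac{377}{-6 - 3} - \frac{86}{270} = - \frac{377}{-6 - 3} - \frac{43}{135} = - \frac{377}{-9} - \frac{43}{135} = \left(-377\right) \left(- \frac{1}{9}\right) - \frac{43}{135} = \frac{377}{9} - \frac{43}{135} = \frac{5612}{135}$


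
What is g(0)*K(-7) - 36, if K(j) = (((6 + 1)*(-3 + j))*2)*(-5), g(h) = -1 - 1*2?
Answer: -2136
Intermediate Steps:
g(h) = -3 (g(h) = -1 - 2 = -3)
K(j) = 210 - 70*j (K(j) = ((7*(-3 + j))*2)*(-5) = ((-21 + 7*j)*2)*(-5) = (-42 + 14*j)*(-5) = 210 - 70*j)
g(0)*K(-7) - 36 = -3*(210 - 70*(-7)) - 36 = -3*(210 + 490) - 36 = -3*700 - 36 = -2100 - 36 = -2136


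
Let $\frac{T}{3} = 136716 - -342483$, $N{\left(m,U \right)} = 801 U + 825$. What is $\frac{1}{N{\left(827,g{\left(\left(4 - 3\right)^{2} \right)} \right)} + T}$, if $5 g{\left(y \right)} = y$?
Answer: $\frac{5}{7192911} \approx 6.9513 \cdot 10^{-7}$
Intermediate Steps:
$g{\left(y \right)} = \frac{y}{5}$
$N{\left(m,U \right)} = 825 + 801 U$
$T = 1437597$ ($T = 3 \left(136716 - -342483\right) = 3 \left(136716 + 342483\right) = 3 \cdot 479199 = 1437597$)
$\frac{1}{N{\left(827,g{\left(\left(4 - 3\right)^{2} \right)} \right)} + T} = \frac{1}{\left(825 + 801 \frac{\left(4 - 3\right)^{2}}{5}\right) + 1437597} = \frac{1}{\left(825 + 801 \frac{1^{2}}{5}\right) + 1437597} = \frac{1}{\left(825 + 801 \cdot \frac{1}{5} \cdot 1\right) + 1437597} = \frac{1}{\left(825 + 801 \cdot \frac{1}{5}\right) + 1437597} = \frac{1}{\left(825 + \frac{801}{5}\right) + 1437597} = \frac{1}{\frac{4926}{5} + 1437597} = \frac{1}{\frac{7192911}{5}} = \frac{5}{7192911}$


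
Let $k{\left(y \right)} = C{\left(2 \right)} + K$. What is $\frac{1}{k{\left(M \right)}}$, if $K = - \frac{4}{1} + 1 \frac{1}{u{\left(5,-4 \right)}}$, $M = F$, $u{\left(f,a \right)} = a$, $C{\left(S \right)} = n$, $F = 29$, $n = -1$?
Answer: $- \frac{4}{21} \approx -0.19048$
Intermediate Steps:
$C{\left(S \right)} = -1$
$M = 29$
$K = - \frac{17}{4}$ ($K = - \frac{4}{1} + 1 \frac{1}{-4} = \left(-4\right) 1 + 1 \left(- \frac{1}{4}\right) = -4 - \frac{1}{4} = - \frac{17}{4} \approx -4.25$)
$k{\left(y \right)} = - \frac{21}{4}$ ($k{\left(y \right)} = -1 - \frac{17}{4} = - \frac{21}{4}$)
$\frac{1}{k{\left(M \right)}} = \frac{1}{- \frac{21}{4}} = - \frac{4}{21}$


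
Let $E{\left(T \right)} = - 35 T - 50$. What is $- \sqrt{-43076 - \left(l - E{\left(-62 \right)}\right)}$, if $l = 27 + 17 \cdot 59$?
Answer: $- i \sqrt{41986} \approx - 204.9 i$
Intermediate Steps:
$l = 1030$ ($l = 27 + 1003 = 1030$)
$E{\left(T \right)} = -50 - 35 T$
$- \sqrt{-43076 - \left(l - E{\left(-62 \right)}\right)} = - \sqrt{-43076 - -1090} = - \sqrt{-43076 + \left(\left(-50 + 2170\right) - 1030\right)} = - \sqrt{-43076 + \left(2120 - 1030\right)} = - \sqrt{-43076 + 1090} = - \sqrt{-41986} = - i \sqrt{41986}$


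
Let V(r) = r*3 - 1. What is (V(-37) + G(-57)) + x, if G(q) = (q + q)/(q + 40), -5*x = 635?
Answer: -3949/17 ≈ -232.29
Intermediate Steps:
x = -127 (x = -⅕*635 = -127)
V(r) = -1 + 3*r (V(r) = 3*r - 1 = -1 + 3*r)
G(q) = 2*q/(40 + q) (G(q) = (2*q)/(40 + q) = 2*q/(40 + q))
(V(-37) + G(-57)) + x = ((-1 + 3*(-37)) + 2*(-57)/(40 - 57)) - 127 = ((-1 - 111) + 2*(-57)/(-17)) - 127 = (-112 + 2*(-57)*(-1/17)) - 127 = (-112 + 114/17) - 127 = -1790/17 - 127 = -3949/17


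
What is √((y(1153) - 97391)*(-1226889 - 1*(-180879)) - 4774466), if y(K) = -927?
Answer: √102836836714 ≈ 3.2068e+5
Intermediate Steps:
√((y(1153) - 97391)*(-1226889 - 1*(-180879)) - 4774466) = √((-927 - 97391)*(-1226889 - 1*(-180879)) - 4774466) = √(-98318*(-1226889 + 180879) - 4774466) = √(-98318*(-1046010) - 4774466) = √(102841611180 - 4774466) = √102836836714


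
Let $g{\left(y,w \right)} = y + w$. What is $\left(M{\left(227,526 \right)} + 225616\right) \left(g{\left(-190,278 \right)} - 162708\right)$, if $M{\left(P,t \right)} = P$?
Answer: $-36726588660$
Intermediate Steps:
$g{\left(y,w \right)} = w + y$
$\left(M{\left(227,526 \right)} + 225616\right) \left(g{\left(-190,278 \right)} - 162708\right) = \left(227 + 225616\right) \left(\left(278 - 190\right) - 162708\right) = 225843 \left(88 - 162708\right) = 225843 \left(-162620\right) = -36726588660$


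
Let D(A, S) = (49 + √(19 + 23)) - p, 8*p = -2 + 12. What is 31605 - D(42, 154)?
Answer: 126229/4 - √42 ≈ 31551.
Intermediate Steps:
p = 5/4 (p = (-2 + 12)/8 = (⅛)*10 = 5/4 ≈ 1.2500)
D(A, S) = 191/4 + √42 (D(A, S) = (49 + √(19 + 23)) - 1*5/4 = (49 + √42) - 5/4 = 191/4 + √42)
31605 - D(42, 154) = 31605 - (191/4 + √42) = 31605 + (-191/4 - √42) = 126229/4 - √42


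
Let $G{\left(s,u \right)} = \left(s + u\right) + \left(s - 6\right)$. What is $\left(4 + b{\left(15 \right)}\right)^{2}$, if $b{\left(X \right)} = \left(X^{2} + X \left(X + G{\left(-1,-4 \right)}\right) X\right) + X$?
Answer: $844561$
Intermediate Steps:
$G{\left(s,u \right)} = -6 + u + 2 s$ ($G{\left(s,u \right)} = \left(s + u\right) + \left(s - 6\right) = \left(s + u\right) + \left(-6 + s\right) = -6 + u + 2 s$)
$b{\left(X \right)} = X + X^{2} + X^{2} \left(-12 + X\right)$ ($b{\left(X \right)} = \left(X^{2} + X \left(X - 12\right) X\right) + X = \left(X^{2} + X \left(-12 + X\right) X\right) + X = \left(X^{2} + X^{2} \left(-12 + X\right)\right) + X = X + X^{2} + X^{2} \left(-12 + X\right)$)
$\left(4 + b{\left(15 \right)}\right)^{2} = \left(4 + 15 \left(1 + 15^{2} - 165\right)\right)^{2} = \left(4 + 15 \left(1 + 225 - 165\right)\right)^{2} = \left(4 + 15 \cdot 61\right)^{2} = \left(4 + 915\right)^{2} = 919^{2} = 844561$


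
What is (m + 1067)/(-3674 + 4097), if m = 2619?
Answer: 3686/423 ≈ 8.7139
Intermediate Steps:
(m + 1067)/(-3674 + 4097) = (2619 + 1067)/(-3674 + 4097) = 3686/423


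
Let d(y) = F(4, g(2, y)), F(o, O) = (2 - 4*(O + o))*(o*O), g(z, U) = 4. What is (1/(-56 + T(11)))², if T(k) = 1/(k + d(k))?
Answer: 219961/689850225 ≈ 0.00031885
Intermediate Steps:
F(o, O) = O*o*(2 - 4*O - 4*o) (F(o, O) = (2 + (-4*O - 4*o))*(O*o) = (2 - 4*O - 4*o)*(O*o) = O*o*(2 - 4*O - 4*o))
d(y) = -480 (d(y) = 2*4*4*(1 - 2*4 - 2*4) = 2*4*4*(1 - 8 - 8) = 2*4*4*(-15) = -480)
T(k) = 1/(-480 + k) (T(k) = 1/(k - 480) = 1/(-480 + k))
(1/(-56 + T(11)))² = (1/(-56 + 1/(-480 + 11)))² = (1/(-56 + 1/(-469)))² = (1/(-56 - 1/469))² = (1/(-26265/469))² = (-469/26265)² = 219961/689850225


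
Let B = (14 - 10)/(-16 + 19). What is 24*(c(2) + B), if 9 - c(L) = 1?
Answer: 224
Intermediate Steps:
B = 4/3 ≈ 1.3333
c(L) = 8 (c(L) = 9 - 1*1 = 9 - 1 = 8)
24*(c(2) + B) = 24*(8 + 4/3) = 24*(28/3) = 224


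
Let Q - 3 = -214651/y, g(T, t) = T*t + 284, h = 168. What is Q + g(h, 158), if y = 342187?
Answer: 9181004746/342187 ≈ 26830.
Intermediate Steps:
g(T, t) = 284 + T*t
Q = 811910/342187 (Q = 3 - 214651/342187 = 811910/342187 ≈ 2.3727)
Q + g(h, 158) = 811910/342187 + (284 + 168*158) = 811910/342187 + (284 + 26544) = 811910/342187 + 26828 = 9181004746/342187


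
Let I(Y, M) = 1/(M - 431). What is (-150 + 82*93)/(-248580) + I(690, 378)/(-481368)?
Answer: -5298089759/176163840120 ≈ -0.030075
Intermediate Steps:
I(Y, M) = 1/(-431 + M)
(-150 + 82*93)/(-248580) + I(690, 378)/(-481368) = (-150 + 82*93)/(-248580) + 1/((-431 + 378)*(-481368)) = (-150 + 7626)*(-1/248580) - 1/481368/(-53) = 7476*(-1/248580) - 1/53*(-1/481368) = -623/20715 + 1/25512504 = -5298089759/176163840120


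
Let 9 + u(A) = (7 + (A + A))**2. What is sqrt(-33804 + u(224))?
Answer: 2*sqrt(43303) ≈ 416.19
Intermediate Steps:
u(A) = -9 + (7 + 2*A)**2 (u(A) = -9 + (7 + (A + A))**2 = -9 + (7 + 2*A)**2)
sqrt(-33804 + u(224)) = sqrt(-33804 + (-9 + (7 + 2*224)**2)) = sqrt(-33804 + (-9 + (7 + 448)**2)) = sqrt(-33804 + (-9 + 455**2)) = sqrt(-33804 + (-9 + 207025)) = sqrt(-33804 + 207016) = sqrt(173212) = 2*sqrt(43303)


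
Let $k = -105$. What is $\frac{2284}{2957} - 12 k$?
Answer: $\frac{3728104}{2957} \approx 1260.8$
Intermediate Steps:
$\frac{2284}{2957} - 12 k = \frac{2284}{2957} - -1260 = 2284 \cdot \frac{1}{2957} + 1260 = \frac{2284}{2957} + 1260 = \frac{3728104}{2957}$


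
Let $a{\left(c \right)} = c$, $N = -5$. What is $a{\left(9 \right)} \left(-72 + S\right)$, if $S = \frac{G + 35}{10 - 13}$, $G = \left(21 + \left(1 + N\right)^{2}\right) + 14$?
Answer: $-906$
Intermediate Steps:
$G = 51$ ($G = \left(21 + \left(1 - 5\right)^{2}\right) + 14 = \left(21 + \left(-4\right)^{2}\right) + 14 = \left(21 + 16\right) + 14 = 37 + 14 = 51$)
$S = - \frac{86}{3}$ ($S = \frac{51 + 35}{10 - 13} = \frac{86}{-3} = 86 \left(- \frac{1}{3}\right) = - \frac{86}{3} \approx -28.667$)
$a{\left(9 \right)} \left(-72 + S\right) = 9 \left(-72 - \frac{86}{3}\right) = 9 \left(- \frac{302}{3}\right) = -906$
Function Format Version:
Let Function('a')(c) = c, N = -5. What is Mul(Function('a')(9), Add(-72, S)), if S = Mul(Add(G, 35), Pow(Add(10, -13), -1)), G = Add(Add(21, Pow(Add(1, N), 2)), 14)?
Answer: -906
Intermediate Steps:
G = 51 (G = Add(Add(21, Pow(Add(1, -5), 2)), 14) = Add(Add(21, Pow(-4, 2)), 14) = Add(Add(21, 16), 14) = Add(37, 14) = 51)
S = Rational(-86, 3) (S = Mul(Add(51, 35), Pow(Add(10, -13), -1)) = Mul(86, Pow(-3, -1)) = Mul(86, Rational(-1, 3)) = Rational(-86, 3) ≈ -28.667)
Mul(Function('a')(9), Add(-72, S)) = Mul(9, Add(-72, Rational(-86, 3))) = Mul(9, Rational(-302, 3)) = -906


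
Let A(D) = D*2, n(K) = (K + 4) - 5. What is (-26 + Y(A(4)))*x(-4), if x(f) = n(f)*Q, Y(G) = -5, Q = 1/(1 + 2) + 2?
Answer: 1085/3 ≈ 361.67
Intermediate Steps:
n(K) = -1 + K (n(K) = (4 + K) - 5 = -1 + K)
A(D) = 2*D
Q = 7/3 (Q = 1/3 + 2 = 7/3 ≈ 2.3333)
x(f) = -7/3 + 7*f/3 (x(f) = (-1 + f)*(7/3) = -7/3 + 7*f/3)
(-26 + Y(A(4)))*x(-4) = (-26 - 5)*(-7/3 + (7/3)*(-4)) = -31*(-7/3 - 28/3) = -31*(-35/3) = 1085/3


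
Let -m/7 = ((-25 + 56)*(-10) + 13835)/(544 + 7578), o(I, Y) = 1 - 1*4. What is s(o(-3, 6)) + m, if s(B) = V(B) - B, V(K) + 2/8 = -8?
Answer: -274631/16244 ≈ -16.907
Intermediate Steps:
o(I, Y) = -3 (o(I, Y) = 1 - 4 = -3)
V(K) = -33/4 (V(K) = -¼ - 8 = -33/4)
m = -94675/8122 (m = -7*((-25 + 56)*(-10) + 13835)/(544 + 7578) = -7*(31*(-10) + 13835)/8122 = -7*(-310 + 13835)/8122 = -94675/8122 ≈ -11.657)
s(B) = -33/4 - B
s(o(-3, 6)) + m = (-33/4 - 1*(-3)) - 94675/8122 = (-33/4 + 3) - 94675/8122 = -21/4 - 94675/8122 = -274631/16244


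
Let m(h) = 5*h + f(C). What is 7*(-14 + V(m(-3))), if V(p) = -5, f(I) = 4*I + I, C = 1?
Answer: -133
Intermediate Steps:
f(I) = 5*I
m(h) = 5 + 5*h (m(h) = 5*h + 5*1 = 5*h + 5 = 5 + 5*h)
7*(-14 + V(m(-3))) = 7*(-14 - 5) = 7*(-19) = -133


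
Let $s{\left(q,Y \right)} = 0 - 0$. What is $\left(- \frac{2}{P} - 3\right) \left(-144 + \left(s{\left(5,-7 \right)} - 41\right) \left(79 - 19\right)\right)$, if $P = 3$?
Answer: $9548$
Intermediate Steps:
$s{\left(q,Y \right)} = 0$ ($s{\left(q,Y \right)} = 0 + 0 = 0$)
$\left(- \frac{2}{P} - 3\right) \left(-144 + \left(s{\left(5,-7 \right)} - 41\right) \left(79 - 19\right)\right) = \left(- \frac{2}{3} - 3\right) \left(-144 + \left(0 - 41\right) \left(79 - 19\right)\right) = \left(\left(-2\right) \frac{1}{3} - 3\right) \left(-144 - 2460\right) = \left(- \frac{2}{3} - 3\right) \left(-144 - 2460\right) = \left(- \frac{11}{3}\right) \left(-2604\right) = 9548$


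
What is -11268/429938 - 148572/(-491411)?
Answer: 29169764694/105638131259 ≈ 0.27613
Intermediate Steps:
-11268/429938 - 148572/(-491411) = -11268*1/429938 - 148572*(-1/491411) = -5634/214969 + 148572/491411 = 29169764694/105638131259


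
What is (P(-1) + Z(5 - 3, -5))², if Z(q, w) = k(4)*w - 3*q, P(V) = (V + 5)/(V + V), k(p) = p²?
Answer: 7744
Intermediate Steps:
P(V) = (5 + V)/(2*V) (P(V) = (5 + V)/((2*V)) = (5 + V)*(1/(2*V)) = (5 + V)/(2*V))
Z(q, w) = -3*q + 16*w (Z(q, w) = 4²*w - 3*q = 16*w - 3*q = -3*q + 16*w)
(P(-1) + Z(5 - 3, -5))² = ((½)*(5 - 1)/(-1) + (-3*(5 - 3) + 16*(-5)))² = ((½)*(-1)*4 + (-3*2 - 80))² = (-2 + (-6 - 80))² = (-2 - 86)² = (-88)² = 7744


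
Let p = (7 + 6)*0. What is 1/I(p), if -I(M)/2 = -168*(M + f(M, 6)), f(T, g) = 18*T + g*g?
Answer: 1/12096 ≈ 8.2672e-5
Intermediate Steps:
p = 0 (p = 13*0 = 0)
f(T, g) = g² + 18*T (f(T, g) = 18*T + g² = g² + 18*T)
I(M) = 12096 + 6384*M (I(M) = -(-336)*(M + (6² + 18*M)) = -(-336)*(M + (36 + 18*M)) = -(-336)*(36 + 19*M) = -2*(-6048 - 3192*M) = 12096 + 6384*M)
1/I(p) = 1/(12096 + 6384*0) = 1/(12096 + 0) = 1/12096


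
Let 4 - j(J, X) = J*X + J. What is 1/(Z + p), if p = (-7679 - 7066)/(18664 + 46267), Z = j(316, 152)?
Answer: -64931/3139039009 ≈ -2.0685e-5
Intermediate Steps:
j(J, X) = 4 - J - J*X (j(J, X) = 4 - (J*X + J) = 4 - (J + J*X) = 4 + (-J - J*X) = 4 - J - J*X)
Z = -48344 (Z = 4 - 1*316 - 1*316*152 = 4 - 316 - 48032 = -48344)
p = -14745/64931 ≈ -0.22709
1/(Z + p) = 1/(-48344 - 14745/64931) = 1/(-3139039009/64931) = -64931/3139039009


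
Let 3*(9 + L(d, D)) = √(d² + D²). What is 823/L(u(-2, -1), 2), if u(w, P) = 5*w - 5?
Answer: -66663/500 - 2469*√229/500 ≈ -208.05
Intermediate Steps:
u(w, P) = -5 + 5*w
L(d, D) = -9 + √(D² + d²)/3 (L(d, D) = -9 + √(d² + D²)/3 = -9 + √(D² + d²)/3)
823/L(u(-2, -1), 2) = 823/(-9 + √(2² + (-5 + 5*(-2))²)/3) = 823/(-9 + √(4 + (-5 - 10)²)/3) = 823/(-9 + √(4 + (-15)²)/3) = 823/(-9 + √(4 + 225)/3) = 823/(-9 + √229/3)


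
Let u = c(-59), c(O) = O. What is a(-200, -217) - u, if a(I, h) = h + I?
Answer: -358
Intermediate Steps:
a(I, h) = I + h
u = -59
a(-200, -217) - u = (-200 - 217) - 1*(-59) = -417 + 59 = -358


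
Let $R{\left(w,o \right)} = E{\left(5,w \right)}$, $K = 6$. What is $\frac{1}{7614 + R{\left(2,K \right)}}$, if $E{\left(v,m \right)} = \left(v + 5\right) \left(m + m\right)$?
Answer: $\frac{1}{7654} \approx 0.00013065$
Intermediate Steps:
$E{\left(v,m \right)} = 2 m \left(5 + v\right)$ ($E{\left(v,m \right)} = \left(5 + v\right) 2 m = 2 m \left(5 + v\right)$)
$R{\left(w,o \right)} = 20 w$ ($R{\left(w,o \right)} = 2 w \left(5 + 5\right) = 2 w 10 = 20 w$)
$\frac{1}{7614 + R{\left(2,K \right)}} = \frac{1}{7614 + 20 \cdot 2} = \frac{1}{7614 + 40} = \frac{1}{7654}$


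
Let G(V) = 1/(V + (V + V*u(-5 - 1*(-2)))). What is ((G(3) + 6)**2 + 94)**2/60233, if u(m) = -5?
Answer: 108638929/395188713 ≈ 0.27490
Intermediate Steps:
G(V) = -1/(3*V) (G(V) = 1/(V + (V + V*(-5))) = 1/(V + (V - 5*V)) = 1/(V - 4*V) = 1/(-3*V) = -1/(3*V))
((G(3) + 6)**2 + 94)**2/60233 = ((-1/3/3 + 6)**2 + 94)**2/60233 = ((-1/3*1/3 + 6)**2 + 94)**2*(1/60233) = ((-1/9 + 6)**2 + 94)**2*(1/60233) = ((53/9)**2 + 94)**2*(1/60233) = (2809/81 + 94)**2*(1/60233) = (10423/81)**2*(1/60233) = (108638929/6561)*(1/60233) = 108638929/395188713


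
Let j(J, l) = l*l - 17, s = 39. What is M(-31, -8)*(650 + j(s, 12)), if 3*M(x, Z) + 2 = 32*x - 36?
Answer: -266770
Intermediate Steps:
j(J, l) = -17 + l² (j(J, l) = l² - 17 = -17 + l²)
M(x, Z) = -38/3 + 32*x/3 (M(x, Z) = -⅔ + (32*x - 36)/3 = -⅔ + (-36 + 32*x)/3 = -⅔ + (-12 + 32*x/3) = -38/3 + 32*x/3)
M(-31, -8)*(650 + j(s, 12)) = (-38/3 + (32/3)*(-31))*(650 + (-17 + 12²)) = (-38/3 - 992/3)*(650 + (-17 + 144)) = -1030*(650 + 127)/3 = -1030/3*777 = -266770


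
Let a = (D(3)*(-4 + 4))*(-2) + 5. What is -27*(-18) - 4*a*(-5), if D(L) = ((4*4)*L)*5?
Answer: 586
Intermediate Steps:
D(L) = 80*L (D(L) = (16*L)*5 = 80*L)
a = 5 (a = ((80*3)*(-4 + 4))*(-2) + 5 = (240*0)*(-2) + 5 = 0*(-2) + 5 = 0 + 5 = 5)
-27*(-18) - 4*a*(-5) = -27*(-18) - 4*5*(-5) = 486 - 20*(-5) = 486 + 100 = 586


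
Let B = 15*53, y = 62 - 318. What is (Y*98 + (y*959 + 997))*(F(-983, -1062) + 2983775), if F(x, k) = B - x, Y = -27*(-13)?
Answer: -627291555277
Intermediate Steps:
y = -256
B = 795
Y = 351
F(x, k) = 795 - x
(Y*98 + (y*959 + 997))*(F(-983, -1062) + 2983775) = (351*98 + (-256*959 + 997))*((795 - 1*(-983)) + 2983775) = (34398 + (-245504 + 997))*((795 + 983) + 2983775) = (34398 - 244507)*(1778 + 2983775) = -210109*2985553 = -627291555277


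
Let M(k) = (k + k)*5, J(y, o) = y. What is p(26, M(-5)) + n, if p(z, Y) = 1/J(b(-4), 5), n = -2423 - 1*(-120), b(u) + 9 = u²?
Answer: -16120/7 ≈ -2302.9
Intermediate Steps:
b(u) = -9 + u²
M(k) = 10*k (M(k) = (2*k)*5 = 10*k)
n = -2303 (n = -2423 + 120 = -2303)
p(z, Y) = ⅐ (p(z, Y) = 1/(-9 + (-4)²) = 1/(-9 + 16) = 1/7 = ⅐)
p(26, M(-5)) + n = ⅐ - 2303 = -16120/7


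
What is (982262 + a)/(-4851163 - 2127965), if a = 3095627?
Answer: -4077889/6979128 ≈ -0.58430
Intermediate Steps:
(982262 + a)/(-4851163 - 2127965) = (982262 + 3095627)/(-4851163 - 2127965) = 4077889/(-6979128) = 4077889*(-1/6979128) = -4077889/6979128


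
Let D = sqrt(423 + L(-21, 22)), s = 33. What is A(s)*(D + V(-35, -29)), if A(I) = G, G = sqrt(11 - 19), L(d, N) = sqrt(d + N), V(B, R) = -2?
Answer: 4*I*sqrt(2)*(-1 + sqrt(106)) ≈ 52.584*I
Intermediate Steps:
L(d, N) = sqrt(N + d)
G = 2*I*sqrt(2) (G = sqrt(-8) = 2*I*sqrt(2) ≈ 2.8284*I)
A(I) = 2*I*sqrt(2)
D = 2*sqrt(106) (D = sqrt(423 + sqrt(22 - 21)) = sqrt(423 + sqrt(1)) = sqrt(423 + 1) = sqrt(424) = 2*sqrt(106) ≈ 20.591)
A(s)*(D + V(-35, -29)) = (2*I*sqrt(2))*(2*sqrt(106) - 2) = (2*I*sqrt(2))*(-2 + 2*sqrt(106)) = 2*I*sqrt(2)*(-2 + 2*sqrt(106))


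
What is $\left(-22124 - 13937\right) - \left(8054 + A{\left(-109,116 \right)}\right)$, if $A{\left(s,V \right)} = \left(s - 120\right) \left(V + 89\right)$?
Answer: $2830$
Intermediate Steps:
$A{\left(s,V \right)} = \left(-120 + s\right) \left(89 + V\right)$
$\left(-22124 - 13937\right) - \left(8054 + A{\left(-109,116 \right)}\right) = \left(-22124 - 13937\right) - \left(-2626 - 22345 - 13920\right) = -36061 - -38891 = -36061 + \left(-8054 + 46945\right) = -36061 + 38891 = 2830$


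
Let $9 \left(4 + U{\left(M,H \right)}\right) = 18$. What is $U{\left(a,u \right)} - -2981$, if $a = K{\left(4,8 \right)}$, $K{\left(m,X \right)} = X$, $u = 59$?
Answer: $2979$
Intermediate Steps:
$a = 8$
$U{\left(M,H \right)} = -2$ ($U{\left(M,H \right)} = -4 + \frac{1}{9} \cdot 18 = -4 + 2 = -2$)
$U{\left(a,u \right)} - -2981 = -2 - -2981 = -2 + 2981 = 2979$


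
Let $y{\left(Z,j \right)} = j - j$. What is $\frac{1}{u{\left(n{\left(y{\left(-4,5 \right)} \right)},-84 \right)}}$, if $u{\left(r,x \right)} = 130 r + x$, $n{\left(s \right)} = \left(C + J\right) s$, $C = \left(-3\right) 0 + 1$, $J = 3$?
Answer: $- \frac{1}{84} \approx -0.011905$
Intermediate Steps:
$y{\left(Z,j \right)} = 0$
$C = 1$ ($C = 0 + 1 = 1$)
$n{\left(s \right)} = 4 s$ ($n{\left(s \right)} = \left(1 + 3\right) s = 4 s$)
$u{\left(r,x \right)} = x + 130 r$
$\frac{1}{u{\left(n{\left(y{\left(-4,5 \right)} \right)},-84 \right)}} = \frac{1}{-84 + 130 \cdot 4 \cdot 0} = \frac{1}{-84 + 130 \cdot 0} = \frac{1}{-84 + 0} = \frac{1}{-84} = - \frac{1}{84}$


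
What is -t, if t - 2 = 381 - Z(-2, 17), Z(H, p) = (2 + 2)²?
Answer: -367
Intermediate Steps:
Z(H, p) = 16 (Z(H, p) = 4² = 16)
t = 367 (t = 2 + (381 - 1*16) = 2 + (381 - 16) = 2 + 365 = 367)
-t = -1*367 = -367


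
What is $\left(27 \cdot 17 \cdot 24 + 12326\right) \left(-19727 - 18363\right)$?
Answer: $-889096780$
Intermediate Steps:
$\left(27 \cdot 17 \cdot 24 + 12326\right) \left(-19727 - 18363\right) = \left(459 \cdot 24 + 12326\right) \left(-38090\right) = \left(11016 + 12326\right) \left(-38090\right) = 23342 \left(-38090\right) = -889096780$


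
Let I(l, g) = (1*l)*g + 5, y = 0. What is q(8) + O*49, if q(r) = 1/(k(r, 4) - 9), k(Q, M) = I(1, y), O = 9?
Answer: 1763/4 ≈ 440.75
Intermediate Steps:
I(l, g) = 5 + g*l (I(l, g) = l*g + 5 = g*l + 5 = 5 + g*l)
k(Q, M) = 5 (k(Q, M) = 5 + 0*1 = 5 + 0 = 5)
q(r) = -¼ (q(r) = 1/(5 - 9) = 1/(-4) = -¼)
q(8) + O*49 = -¼ + 9*49 = -¼ + 441 = 1763/4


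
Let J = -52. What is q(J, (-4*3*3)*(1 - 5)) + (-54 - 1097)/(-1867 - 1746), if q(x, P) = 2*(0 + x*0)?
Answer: 1151/3613 ≈ 0.31857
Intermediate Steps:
q(x, P) = 0 (q(x, P) = 2*(0 + 0) = 2*0 = 0)
q(J, (-4*3*3)*(1 - 5)) + (-54 - 1097)/(-1867 - 1746) = 0 + (-54 - 1097)/(-1867 - 1746) = 0 - 1151/(-3613) = 0 - 1151*(-1/3613) = 0 + 1151/3613 = 1151/3613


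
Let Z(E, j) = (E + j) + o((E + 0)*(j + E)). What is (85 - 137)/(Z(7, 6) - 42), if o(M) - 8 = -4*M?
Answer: 52/385 ≈ 0.13506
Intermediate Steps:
o(M) = 8 - 4*M
Z(E, j) = 8 + E + j - 4*E*(E + j) (Z(E, j) = (E + j) + (8 - 4*(E + 0)*(j + E)) = (E + j) + (8 - 4*E*(E + j)) = 8 + E + j - 4*E*(E + j))
(85 - 137)/(Z(7, 6) - 42) = (85 - 137)/((8 + 7 + 6 - 4*7*(7 + 6)) - 42) = -52/((8 + 7 + 6 - 4*7*13) - 42) = -52/((8 + 7 + 6 - 364) - 42) = -52/(-343 - 42) = -52/(-385) = -52*(-1/385) = 52/385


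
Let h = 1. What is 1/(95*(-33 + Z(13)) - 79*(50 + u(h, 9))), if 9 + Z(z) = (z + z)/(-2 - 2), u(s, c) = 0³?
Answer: -2/17115 ≈ -0.00011686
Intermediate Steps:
u(s, c) = 0
Z(z) = -9 - z/2 (Z(z) = -9 + (z + z)/(-2 - 2) = -9 + (2*z)/(-4) = -9 + (2*z)*(-¼) = -9 - z/2)
1/(95*(-33 + Z(13)) - 79*(50 + u(h, 9))) = 1/(95*(-33 + (-9 - ½*13)) - 79*(50 + 0)) = 1/(95*(-33 + (-9 - 13/2)) - 79*50) = 1/(95*(-33 - 31/2) - 3950) = 1/(95*(-97/2) - 3950) = 1/(-9215/2 - 3950) = 1/(-17115/2) = -2/17115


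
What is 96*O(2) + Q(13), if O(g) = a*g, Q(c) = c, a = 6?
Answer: 1165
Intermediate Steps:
O(g) = 6*g
96*O(2) + Q(13) = 96*(6*2) + 13 = 96*12 + 13 = 1152 + 13 = 1165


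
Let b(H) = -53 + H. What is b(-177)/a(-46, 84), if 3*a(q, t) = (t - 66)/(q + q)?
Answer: 10580/3 ≈ 3526.7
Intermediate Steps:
a(q, t) = (-66 + t)/(6*q) (a(q, t) = ((t - 66)/(q + q))/3 = ((-66 + t)/((2*q)))/3 = ((-66 + t)*(1/(2*q)))/3 = ((-66 + t)/(2*q))/3 = (-66 + t)/(6*q))
b(-177)/a(-46, 84) = (-53 - 177)/(((1/6)*(-66 + 84)/(-46))) = -230/((1/6)*(-1/46)*18) = -230/(-3/46) = -230*(-46/3) = 10580/3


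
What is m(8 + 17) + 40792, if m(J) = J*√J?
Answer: 40917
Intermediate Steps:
m(J) = J^(3/2)
m(8 + 17) + 40792 = (8 + 17)^(3/2) + 40792 = 25^(3/2) + 40792 = 125 + 40792 = 40917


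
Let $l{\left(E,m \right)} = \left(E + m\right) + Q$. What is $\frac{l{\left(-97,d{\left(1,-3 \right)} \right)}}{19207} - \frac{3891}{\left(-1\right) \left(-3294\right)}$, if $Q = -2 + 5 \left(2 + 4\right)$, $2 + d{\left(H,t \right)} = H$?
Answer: $- \frac{24988339}{21089286} \approx -1.1849$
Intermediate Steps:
$d{\left(H,t \right)} = -2 + H$
$Q = 28$ ($Q = -2 + 5 \cdot 6 = -2 + 30 = 28$)
$l{\left(E,m \right)} = 28 + E + m$ ($l{\left(E,m \right)} = \left(E + m\right) + 28 = 28 + E + m$)
$\frac{l{\left(-97,d{\left(1,-3 \right)} \right)}}{19207} - \frac{3891}{\left(-1\right) \left(-3294\right)} = \frac{28 - 97 + \left(-2 + 1\right)}{19207} - \frac{3891}{\left(-1\right) \left(-3294\right)} = \left(28 - 97 - 1\right) \frac{1}{19207} - \frac{3891}{3294} = \left(-70\right) \frac{1}{19207} - \frac{1297}{1098} = - \frac{70}{19207} - \frac{1297}{1098} = - \frac{24988339}{21089286}$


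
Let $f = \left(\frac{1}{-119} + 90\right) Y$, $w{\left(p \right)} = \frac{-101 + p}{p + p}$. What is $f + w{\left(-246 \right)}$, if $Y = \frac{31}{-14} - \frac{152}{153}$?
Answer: $- \frac{6018944597}{20901636} \approx -287.97$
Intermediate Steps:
$Y = - \frac{6871}{2142}$ ($Y = 31 \left(- \frac{1}{14}\right) - \frac{152}{153} = - \frac{31}{14} - \frac{152}{153} = - \frac{6871}{2142} \approx -3.2077$)
$w{\left(p \right)} = \frac{-101 + p}{2 p}$
$f = - \frac{73581539}{254898}$ ($f = \left(\frac{1}{-119} + 90\right) \left(- \frac{6871}{2142}\right) = \left(- \frac{1}{119} + 90\right) \left(- \frac{6871}{2142}\right) = \frac{10709}{119} \left(- \frac{6871}{2142}\right) = - \frac{73581539}{254898} \approx -288.67$)
$f + w{\left(-246 \right)} = - \frac{73581539}{254898} + \frac{-101 - 246}{2 \left(-246\right)} = - \frac{73581539}{254898} + \frac{1}{2} \left(- \frac{1}{246}\right) \left(-347\right) = - \frac{73581539}{254898} + \frac{347}{492} = - \frac{6018944597}{20901636}$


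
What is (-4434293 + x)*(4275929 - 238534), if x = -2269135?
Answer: -27064386690060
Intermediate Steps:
(-4434293 + x)*(4275929 - 238534) = (-4434293 - 2269135)*(4275929 - 238534) = -6703428*4037395 = -27064386690060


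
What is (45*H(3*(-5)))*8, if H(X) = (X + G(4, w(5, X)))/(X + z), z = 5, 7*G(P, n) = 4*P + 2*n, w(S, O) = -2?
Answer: 3348/7 ≈ 478.29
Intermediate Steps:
G(P, n) = 2*n/7 + 4*P/7 (G(P, n) = (4*P + 2*n)/7 = (2*n + 4*P)/7 = 2*n/7 + 4*P/7)
H(X) = (12/7 + X)/(5 + X) (H(X) = (X + ((2/7)*(-2) + (4/7)*4))/(X + 5) = (X + (-4/7 + 16/7))/(5 + X) = (X + 12/7)/(5 + X) = (12/7 + X)/(5 + X))
(45*H(3*(-5)))*8 = (45*((12/7 + 3*(-5))/(5 + 3*(-5))))*8 = (45*((12/7 - 15)/(5 - 15)))*8 = (45*(-93/7/(-10)))*8 = (45*(-1/10*(-93/7)))*8 = (45*(93/70))*8 = (837/14)*8 = 3348/7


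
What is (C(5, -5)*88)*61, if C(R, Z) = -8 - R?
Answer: -69784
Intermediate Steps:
(C(5, -5)*88)*61 = ((-8 - 1*5)*88)*61 = ((-8 - 5)*88)*61 = -13*88*61 = -1144*61 = -69784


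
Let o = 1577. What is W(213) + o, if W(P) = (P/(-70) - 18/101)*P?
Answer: 6298741/7070 ≈ 890.91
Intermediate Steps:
W(P) = P*(-18/101 - P/70) (W(P) = (P*(-1/70) - 18*1/101)*P = (-P/70 - 18/101)*P = (-18/101 - P/70)*P = P*(-18/101 - P/70))
W(213) + o = -1/7070*213*(1260 + 101*213) + 1577 = -1/7070*213*(1260 + 21513) + 1577 = -1/7070*213*22773 + 1577 = -4850649/7070 + 1577 = 6298741/7070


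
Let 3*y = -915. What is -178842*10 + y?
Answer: -1788725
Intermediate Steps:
y = -305 (y = (⅓)*(-915) = -305)
-178842*10 + y = -178842*10 - 305 = -1454*1230 - 305 = -1788420 - 305 = -1788725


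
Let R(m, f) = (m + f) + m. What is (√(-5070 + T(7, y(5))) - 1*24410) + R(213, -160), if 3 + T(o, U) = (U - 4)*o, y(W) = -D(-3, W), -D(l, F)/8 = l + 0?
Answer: -24144 + I*√5269 ≈ -24144.0 + 72.588*I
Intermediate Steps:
D(l, F) = -8*l (D(l, F) = -8*(l + 0) = -8*l)
y(W) = -24 (y(W) = -(-8)*(-3) = -1*24 = -24)
T(o, U) = -3 + o*(-4 + U) (T(o, U) = -3 + (U - 4)*o = -3 + (-4 + U)*o = -3 + o*(-4 + U))
R(m, f) = f + 2*m (R(m, f) = (f + m) + m = f + 2*m)
(√(-5070 + T(7, y(5))) - 1*24410) + R(213, -160) = (√(-5070 + (-3 - 4*7 - 24*7)) - 1*24410) + (-160 + 2*213) = (√(-5070 + (-3 - 28 - 168)) - 24410) + (-160 + 426) = (√(-5070 - 199) - 24410) + 266 = (√(-5269) - 24410) + 266 = (I*√5269 - 24410) + 266 = (-24410 + I*√5269) + 266 = -24144 + I*√5269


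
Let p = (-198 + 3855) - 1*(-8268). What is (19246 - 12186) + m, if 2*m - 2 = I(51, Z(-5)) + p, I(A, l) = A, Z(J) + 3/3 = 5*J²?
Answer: 13049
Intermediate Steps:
Z(J) = -1 + 5*J²
p = 11925 (p = 3657 + 8268 = 11925)
m = 5989 (m = 1 + (51 + 11925)/2 = 1 + (½)*11976 = 1 + 5988 = 5989)
(19246 - 12186) + m = (19246 - 12186) + 5989 = 7060 + 5989 = 13049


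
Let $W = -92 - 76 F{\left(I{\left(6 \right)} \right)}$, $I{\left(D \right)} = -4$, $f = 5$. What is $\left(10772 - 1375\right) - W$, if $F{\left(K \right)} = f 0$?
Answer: $9489$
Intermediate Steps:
$F{\left(K \right)} = 0$ ($F{\left(K \right)} = 5 \cdot 0 = 0$)
$W = -92$ ($W = -92 - 0 = -92 + 0 = -92$)
$\left(10772 - 1375\right) - W = \left(10772 - 1375\right) - -92 = \left(10772 - 1375\right) + 92 = 9397 + 92 = 9489$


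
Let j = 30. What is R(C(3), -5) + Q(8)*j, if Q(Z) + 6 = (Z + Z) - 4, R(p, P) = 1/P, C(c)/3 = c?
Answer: 899/5 ≈ 179.80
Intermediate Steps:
C(c) = 3*c
Q(Z) = -10 + 2*Z (Q(Z) = -6 + ((Z + Z) - 4) = -6 + (2*Z - 4) = -6 + (-4 + 2*Z) = -10 + 2*Z)
R(C(3), -5) + Q(8)*j = 1/(-5) + (-10 + 2*8)*30 = -⅕ + (-10 + 16)*30 = -⅕ + 6*30 = -⅕ + 180 = 899/5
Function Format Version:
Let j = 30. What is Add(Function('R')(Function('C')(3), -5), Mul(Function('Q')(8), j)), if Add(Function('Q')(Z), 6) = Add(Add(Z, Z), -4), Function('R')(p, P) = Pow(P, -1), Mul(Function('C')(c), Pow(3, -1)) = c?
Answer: Rational(899, 5) ≈ 179.80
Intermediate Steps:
Function('C')(c) = Mul(3, c)
Function('Q')(Z) = Add(-10, Mul(2, Z)) (Function('Q')(Z) = Add(-6, Add(Add(Z, Z), -4)) = Add(-6, Add(Mul(2, Z), -4)) = Add(-6, Add(-4, Mul(2, Z))) = Add(-10, Mul(2, Z)))
Add(Function('R')(Function('C')(3), -5), Mul(Function('Q')(8), j)) = Add(Pow(-5, -1), Mul(Add(-10, Mul(2, 8)), 30)) = Add(Rational(-1, 5), Mul(Add(-10, 16), 30)) = Add(Rational(-1, 5), Mul(6, 30)) = Add(Rational(-1, 5), 180) = Rational(899, 5)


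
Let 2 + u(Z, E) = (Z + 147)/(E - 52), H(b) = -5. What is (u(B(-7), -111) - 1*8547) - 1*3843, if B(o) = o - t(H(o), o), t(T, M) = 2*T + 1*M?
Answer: -2020053/163 ≈ -12393.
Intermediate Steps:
t(T, M) = M + 2*T (t(T, M) = 2*T + M = M + 2*T)
B(o) = 10 (B(o) = o - (o + 2*(-5)) = o - (o - 10) = o - (-10 + o) = o + (10 - o) = 10)
u(Z, E) = -2 + (147 + Z)/(-52 + E) (u(Z, E) = -2 + (Z + 147)/(E - 52) = -2 + (147 + Z)/(-52 + E))
(u(B(-7), -111) - 1*8547) - 1*3843 = ((251 + 10 - 2*(-111))/(-52 - 111) - 1*8547) - 1*3843 = ((251 + 10 + 222)/(-163) - 8547) - 3843 = (-1/163*483 - 8547) - 3843 = (-483/163 - 8547) - 3843 = -1393644/163 - 3843 = -2020053/163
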